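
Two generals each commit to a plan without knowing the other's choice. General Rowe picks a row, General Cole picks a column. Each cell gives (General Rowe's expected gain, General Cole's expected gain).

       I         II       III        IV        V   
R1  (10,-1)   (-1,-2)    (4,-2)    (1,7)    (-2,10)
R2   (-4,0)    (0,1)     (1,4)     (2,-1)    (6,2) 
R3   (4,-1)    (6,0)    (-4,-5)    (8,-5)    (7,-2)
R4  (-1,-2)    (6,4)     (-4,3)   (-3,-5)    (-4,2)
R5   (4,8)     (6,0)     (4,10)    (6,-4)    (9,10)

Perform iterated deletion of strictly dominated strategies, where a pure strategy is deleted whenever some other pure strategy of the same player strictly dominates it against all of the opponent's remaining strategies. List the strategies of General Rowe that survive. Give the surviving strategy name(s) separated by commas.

R1, R3, R4, R5

For General Rowe, R5 strictly dominates R2 on the remaining columns (I: 4>-4, II: 6>0, III: 4>1, IV: 6>2, V: 9>6); eliminate R2.
For General Cole, V strictly dominates IV on the remaining rows (R1: 10>7, R3: -2>-5, R4: 2>-5, R5: 10>-4); eliminate IV.
Among the remaining strategies, none is strictly dominated by another pure strategy of the same player, so the elimination stops.
Surviving strategies — General Rowe: {R1, R3, R4, R5}; General Cole: {I, II, III, V}.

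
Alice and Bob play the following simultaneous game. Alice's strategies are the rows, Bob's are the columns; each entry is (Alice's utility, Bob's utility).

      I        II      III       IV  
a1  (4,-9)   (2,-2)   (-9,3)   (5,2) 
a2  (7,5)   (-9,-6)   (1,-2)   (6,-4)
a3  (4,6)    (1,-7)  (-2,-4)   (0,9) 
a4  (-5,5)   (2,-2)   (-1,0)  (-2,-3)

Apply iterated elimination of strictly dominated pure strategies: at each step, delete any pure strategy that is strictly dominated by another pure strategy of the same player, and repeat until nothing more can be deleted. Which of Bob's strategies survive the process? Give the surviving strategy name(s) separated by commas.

For Bob, III strictly dominates II on the remaining rows (a1: 3>-2, a2: -2>-6, a3: -4>-7, a4: 0>-2); eliminate II.
Row a1 is eliminated: a2 beats it against every remaining column (I: 7>4, III: 1>-9, IV: 6>5).
Alice's strategy a3 is strictly dominated by a2 (I: 7>4, III: 1>-2, IV: 6>0) and is removed.
For Alice, a2 strictly dominates a4 on the remaining columns (I: 7>-5, III: 1>-1, IV: 6>-2); eliminate a4.
For Bob, I strictly dominates III on the remaining rows (a2: 5>-2); eliminate III.
Column IV is eliminated: I beats it against every remaining row (a2: 5>-4).
Among the remaining strategies, none is strictly dominated by another pure strategy of the same player, so the elimination stops.
Surviving strategies — Alice: {a2}; Bob: {I}.

I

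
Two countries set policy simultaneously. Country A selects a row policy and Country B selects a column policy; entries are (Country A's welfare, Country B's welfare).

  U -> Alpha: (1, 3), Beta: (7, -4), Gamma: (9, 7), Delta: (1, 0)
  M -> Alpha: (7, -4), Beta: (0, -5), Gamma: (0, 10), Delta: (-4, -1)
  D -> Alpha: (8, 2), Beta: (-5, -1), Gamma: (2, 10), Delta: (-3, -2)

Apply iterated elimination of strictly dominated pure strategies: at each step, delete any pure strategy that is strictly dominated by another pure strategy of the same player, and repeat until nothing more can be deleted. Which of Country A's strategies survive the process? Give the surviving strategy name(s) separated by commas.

Country B's strategy Alpha is strictly dominated by Gamma (U: 7>3, M: 10>-4, D: 10>2) and is removed.
Row M is eliminated: U beats it against every remaining column (Beta: 7>0, Gamma: 9>0, Delta: 1>-4).
Row D is eliminated: U beats it against every remaining column (Beta: 7>-5, Gamma: 9>2, Delta: 1>-3).
For Country B, Gamma strictly dominates Beta on the remaining rows (U: 7>-4); eliminate Beta.
Country B's strategy Delta is strictly dominated by Gamma (U: 7>0) and is removed.
Among the remaining strategies, none is strictly dominated by another pure strategy of the same player, so the elimination stops.
Surviving strategies — Country A: {U}; Country B: {Gamma}.

U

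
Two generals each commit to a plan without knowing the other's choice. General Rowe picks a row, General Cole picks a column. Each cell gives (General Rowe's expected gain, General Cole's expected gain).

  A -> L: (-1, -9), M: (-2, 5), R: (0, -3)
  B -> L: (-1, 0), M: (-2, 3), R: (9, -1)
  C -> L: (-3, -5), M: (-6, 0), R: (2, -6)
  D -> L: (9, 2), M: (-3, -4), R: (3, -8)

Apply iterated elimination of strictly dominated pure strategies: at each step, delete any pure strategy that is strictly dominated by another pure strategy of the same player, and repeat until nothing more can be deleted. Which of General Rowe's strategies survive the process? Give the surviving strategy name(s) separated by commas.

Row C is eliminated: B beats it against every remaining column (L: -1>-3, M: -2>-6, R: 9>2).
For General Cole, M strictly dominates R on the remaining rows (A: 5>-3, B: 3>-1, D: -4>-8); eliminate R.
Among the remaining strategies, none is strictly dominated by another pure strategy of the same player, so the elimination stops.
Surviving strategies — General Rowe: {A, B, D}; General Cole: {L, M}.

A, B, D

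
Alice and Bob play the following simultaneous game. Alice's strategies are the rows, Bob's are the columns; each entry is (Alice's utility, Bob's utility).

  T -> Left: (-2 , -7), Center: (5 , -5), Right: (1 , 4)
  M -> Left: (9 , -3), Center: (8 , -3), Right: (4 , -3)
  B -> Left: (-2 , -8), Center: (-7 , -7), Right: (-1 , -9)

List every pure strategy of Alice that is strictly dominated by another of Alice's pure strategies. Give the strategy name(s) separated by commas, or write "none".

T is strictly dominated by M (Left: 9>-2, Center: 8>5, Right: 4>1).
Nothing dominates M: T at Left (9>-2); B at Left (9>-2).
B is strictly dominated by M (Left: 9>-2, Center: 8>-7, Right: 4>-1).

T, B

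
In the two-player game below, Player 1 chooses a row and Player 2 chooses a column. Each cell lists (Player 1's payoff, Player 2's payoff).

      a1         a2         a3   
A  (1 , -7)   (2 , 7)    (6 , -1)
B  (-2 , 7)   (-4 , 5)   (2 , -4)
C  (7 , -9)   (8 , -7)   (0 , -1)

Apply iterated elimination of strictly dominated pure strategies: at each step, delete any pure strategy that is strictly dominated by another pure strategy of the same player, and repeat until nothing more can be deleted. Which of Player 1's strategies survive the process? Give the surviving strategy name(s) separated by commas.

A, C

Row B is eliminated: A beats it against every remaining column (a1: 1>-2, a2: 2>-4, a3: 6>2).
For Player 2, a2 strictly dominates a1 on the remaining rows (A: 7>-7, C: -7>-9); eliminate a1.
Among the remaining strategies, none is strictly dominated by another pure strategy of the same player, so the elimination stops.
Surviving strategies — Player 1: {A, C}; Player 2: {a2, a3}.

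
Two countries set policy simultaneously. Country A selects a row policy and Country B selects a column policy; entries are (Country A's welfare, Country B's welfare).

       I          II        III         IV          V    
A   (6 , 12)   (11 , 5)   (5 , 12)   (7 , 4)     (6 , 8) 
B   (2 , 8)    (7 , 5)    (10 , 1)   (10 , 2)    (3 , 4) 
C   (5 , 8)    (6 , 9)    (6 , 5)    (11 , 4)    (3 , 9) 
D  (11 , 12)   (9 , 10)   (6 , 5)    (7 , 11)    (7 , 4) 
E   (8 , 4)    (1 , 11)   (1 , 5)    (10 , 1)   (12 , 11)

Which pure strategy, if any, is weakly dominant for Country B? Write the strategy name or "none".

I fails to dominate II at C (8<9).
II fails to dominate I at A (5<12).
III fails to dominate I at B (1<8).
IV fails to dominate I at A (4<12).
V fails to dominate I at A (8<12).
No single strategy dominates all the others.

none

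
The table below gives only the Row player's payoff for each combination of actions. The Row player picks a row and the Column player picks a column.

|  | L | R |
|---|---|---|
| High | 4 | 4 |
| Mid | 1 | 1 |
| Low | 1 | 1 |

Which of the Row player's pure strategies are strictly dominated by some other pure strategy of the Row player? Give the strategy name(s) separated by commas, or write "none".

Mid, Low

High is not dominated — it holds its own against Mid at L (4>1); Low at L (4>1).
Mid: dominated, since High does at least as well everywhere (L: 4>1, R: 4>1).
Low is strictly dominated by High (L: 4>1, R: 4>1).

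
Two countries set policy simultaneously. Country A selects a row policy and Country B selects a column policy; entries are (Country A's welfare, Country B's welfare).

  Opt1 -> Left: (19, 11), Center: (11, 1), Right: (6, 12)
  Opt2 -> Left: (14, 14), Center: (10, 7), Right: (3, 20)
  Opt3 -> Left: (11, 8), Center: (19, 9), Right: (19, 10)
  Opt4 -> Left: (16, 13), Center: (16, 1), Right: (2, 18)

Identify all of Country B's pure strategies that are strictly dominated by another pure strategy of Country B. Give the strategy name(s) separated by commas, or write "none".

Right strictly dominates Left — Opt1: 12>11, Opt2: 20>14, Opt3: 10>8, Opt4: 18>13.
Right strictly dominates Center — Opt1: 12>1, Opt2: 20>7, Opt3: 10>9, Opt4: 18>1.
Right is not dominated — it holds its own against Left at Opt1 (12>11); Center at Opt1 (12>1).

Left, Center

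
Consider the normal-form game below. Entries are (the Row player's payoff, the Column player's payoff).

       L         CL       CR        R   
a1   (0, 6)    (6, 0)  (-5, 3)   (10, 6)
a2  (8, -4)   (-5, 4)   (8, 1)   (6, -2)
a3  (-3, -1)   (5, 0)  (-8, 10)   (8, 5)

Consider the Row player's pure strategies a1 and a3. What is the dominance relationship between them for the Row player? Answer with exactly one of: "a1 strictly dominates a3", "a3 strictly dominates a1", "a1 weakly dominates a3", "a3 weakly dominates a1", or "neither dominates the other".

a1 strictly dominates a3

Compare a1 to a3 across each choice by the Column player: L: 0>-3, CL: 6>5, CR: -5>-8, R: 10>8.
Every comparison favours a1, so a1 strictly dominates a3.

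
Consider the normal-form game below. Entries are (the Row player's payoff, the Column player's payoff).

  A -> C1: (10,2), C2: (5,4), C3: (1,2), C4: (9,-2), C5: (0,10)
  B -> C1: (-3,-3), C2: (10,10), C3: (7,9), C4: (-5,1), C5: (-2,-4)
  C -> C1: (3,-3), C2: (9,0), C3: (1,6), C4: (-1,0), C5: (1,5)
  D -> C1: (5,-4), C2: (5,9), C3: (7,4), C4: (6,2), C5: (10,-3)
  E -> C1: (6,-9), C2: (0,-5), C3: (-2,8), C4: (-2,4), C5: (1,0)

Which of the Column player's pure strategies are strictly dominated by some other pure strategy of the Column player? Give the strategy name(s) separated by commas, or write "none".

C1 is strictly dominated by C2 (A: 4>2, B: 10>-3, C: 0>-3, D: 9>-4, E: -5>-9).
C2: no other strategy beats it everywhere (C1 at A (4>2); C3 at A (4>2); C4 at A (4>-2); C5 at B (10>-4)).
Nothing dominates C3: C1 at A (2=2); C2 at C (6>0); C4 at A (2>-2); C5 at B (9>-4).
C4: dominated, since C3 does at least as well everywhere (A: 2>-2, B: 9>1, C: 6>0, D: 4>2, E: 8>4).
C5: no other strategy beats it everywhere (C1 at A (10>2); C2 at A (10>4); C3 at A (10>2); C4 at A (10>-2)).

C1, C4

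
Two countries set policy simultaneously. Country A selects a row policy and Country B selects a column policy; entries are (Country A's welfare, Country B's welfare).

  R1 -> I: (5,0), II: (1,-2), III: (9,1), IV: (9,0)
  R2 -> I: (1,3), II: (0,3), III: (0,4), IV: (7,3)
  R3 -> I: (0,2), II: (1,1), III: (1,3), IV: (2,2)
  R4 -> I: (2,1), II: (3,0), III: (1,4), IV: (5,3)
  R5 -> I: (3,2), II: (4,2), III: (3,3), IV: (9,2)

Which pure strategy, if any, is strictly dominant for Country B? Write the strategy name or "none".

III vs I: R1: 1>0, R2: 4>3, R3: 3>2, R4: 4>1, R5: 3>2.
III vs II: R1: 1>-2, R2: 4>3, R3: 3>1, R4: 4>0, R5: 3>2.
III vs IV: R1: 1>0, R2: 4>3, R3: 3>2, R4: 4>3, R5: 3>2.
III strictly beats every other strategy against every opponent action, so it is strictly dominant.

III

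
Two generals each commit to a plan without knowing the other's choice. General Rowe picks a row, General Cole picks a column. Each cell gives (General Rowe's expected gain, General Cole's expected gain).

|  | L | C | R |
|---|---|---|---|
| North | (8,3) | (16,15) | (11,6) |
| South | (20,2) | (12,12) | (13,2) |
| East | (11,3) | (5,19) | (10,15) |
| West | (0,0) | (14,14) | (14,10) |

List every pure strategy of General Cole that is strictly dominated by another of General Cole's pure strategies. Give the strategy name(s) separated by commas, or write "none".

C strictly dominates L — North: 15>3, South: 12>2, East: 19>3, West: 14>0.
C: no other strategy beats it everywhere (L at North (15>3); R at North (15>6)).
R is strictly dominated by C (North: 15>6, South: 12>2, East: 19>15, West: 14>10).

L, R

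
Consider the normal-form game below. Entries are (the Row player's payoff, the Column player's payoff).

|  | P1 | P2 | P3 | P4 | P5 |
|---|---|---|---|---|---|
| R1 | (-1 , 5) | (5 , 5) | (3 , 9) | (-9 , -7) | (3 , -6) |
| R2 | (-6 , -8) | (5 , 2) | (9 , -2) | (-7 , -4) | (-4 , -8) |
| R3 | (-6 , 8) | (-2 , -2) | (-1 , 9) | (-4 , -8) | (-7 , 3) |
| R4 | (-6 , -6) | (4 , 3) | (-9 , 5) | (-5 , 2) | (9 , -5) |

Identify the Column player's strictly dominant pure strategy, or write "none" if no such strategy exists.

P1 fails to dominate P2 at R1 (5=5).
P2 fails to dominate P1 at R1 (5=5).
P3 fails to dominate P2 at R2 (-2<2).
P4 fails to dominate P1 at R1 (-7<5).
P5 fails to dominate P1 at R1 (-6<5).
No single strategy dominates all the others.

none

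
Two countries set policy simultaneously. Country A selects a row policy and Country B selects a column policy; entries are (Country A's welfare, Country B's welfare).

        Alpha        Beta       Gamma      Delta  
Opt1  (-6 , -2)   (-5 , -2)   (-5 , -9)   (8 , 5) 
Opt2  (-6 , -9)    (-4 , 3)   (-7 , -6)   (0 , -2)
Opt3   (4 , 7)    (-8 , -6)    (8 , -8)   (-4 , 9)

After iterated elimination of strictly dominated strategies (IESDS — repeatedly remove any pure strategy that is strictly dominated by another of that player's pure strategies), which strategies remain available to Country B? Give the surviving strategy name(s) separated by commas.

Column Alpha is eliminated: Delta beats it against every remaining row (Opt1: 5>-2, Opt2: -2>-9, Opt3: 9>7).
For Country B, Beta strictly dominates Gamma on the remaining rows (Opt1: -2>-9, Opt2: 3>-6, Opt3: -6>-8); eliminate Gamma.
For Country A, Opt1 strictly dominates Opt3 on the remaining columns (Beta: -5>-8, Delta: 8>-4); eliminate Opt3.
Among the remaining strategies, none is strictly dominated by another pure strategy of the same player, so the elimination stops.
Surviving strategies — Country A: {Opt1, Opt2}; Country B: {Beta, Delta}.

Beta, Delta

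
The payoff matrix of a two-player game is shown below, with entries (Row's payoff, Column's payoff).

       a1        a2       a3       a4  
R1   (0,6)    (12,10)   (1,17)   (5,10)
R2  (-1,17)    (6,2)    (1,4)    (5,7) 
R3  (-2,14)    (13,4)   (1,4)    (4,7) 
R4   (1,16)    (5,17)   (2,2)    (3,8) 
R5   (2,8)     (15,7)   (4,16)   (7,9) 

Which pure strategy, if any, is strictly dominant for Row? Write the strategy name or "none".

R5 vs R1: a1: 2>0, a2: 15>12, a3: 4>1, a4: 7>5.
R5 vs R2: a1: 2>-1, a2: 15>6, a3: 4>1, a4: 7>5.
R5 vs R3: a1: 2>-2, a2: 15>13, a3: 4>1, a4: 7>4.
R5 vs R4: a1: 2>1, a2: 15>5, a3: 4>2, a4: 7>3.
R5 strictly beats every other strategy against every opponent action, so it is strictly dominant.

R5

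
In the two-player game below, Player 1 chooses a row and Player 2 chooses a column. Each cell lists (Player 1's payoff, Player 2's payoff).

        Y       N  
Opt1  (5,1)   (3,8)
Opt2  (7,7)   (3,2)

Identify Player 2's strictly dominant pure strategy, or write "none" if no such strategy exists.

Y fails to dominate N at Opt1 (1<8).
N fails to dominate Y at Opt2 (2<7).
No single strategy dominates all the others.

none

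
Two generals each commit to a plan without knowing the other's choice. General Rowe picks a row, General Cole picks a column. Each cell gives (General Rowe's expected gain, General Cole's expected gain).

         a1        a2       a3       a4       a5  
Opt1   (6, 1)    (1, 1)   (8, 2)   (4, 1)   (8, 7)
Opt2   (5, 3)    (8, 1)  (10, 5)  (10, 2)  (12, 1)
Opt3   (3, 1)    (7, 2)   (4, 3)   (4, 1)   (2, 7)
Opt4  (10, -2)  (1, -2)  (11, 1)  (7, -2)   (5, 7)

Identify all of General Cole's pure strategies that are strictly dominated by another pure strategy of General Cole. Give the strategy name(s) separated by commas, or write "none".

a3 strictly dominates a1 — Opt1: 2>1, Opt2: 5>3, Opt3: 3>1, Opt4: 1>-2.
a2 is strictly dominated by a3 (Opt1: 2>1, Opt2: 5>1, Opt3: 3>2, Opt4: 1>-2).
a3: no other strategy beats it everywhere (a1 at Opt1 (2>1); a2 at Opt1 (2>1); a4 at Opt1 (2>1); a5 at Opt2 (5>1)).
a3 strictly dominates a4 — Opt1: 2>1, Opt2: 5>2, Opt3: 3>1, Opt4: 1>-2.
Nothing dominates a5: a1 at Opt1 (7>1); a2 at Opt1 (7>1); a3 at Opt1 (7>2); a4 at Opt1 (7>1).

a1, a2, a4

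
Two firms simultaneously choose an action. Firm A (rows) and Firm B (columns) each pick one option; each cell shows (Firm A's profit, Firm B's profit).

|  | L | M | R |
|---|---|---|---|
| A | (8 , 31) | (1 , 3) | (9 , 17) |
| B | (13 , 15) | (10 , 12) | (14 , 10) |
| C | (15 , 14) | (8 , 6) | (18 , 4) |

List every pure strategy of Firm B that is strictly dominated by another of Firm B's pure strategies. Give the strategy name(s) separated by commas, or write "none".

L: no other strategy beats it everywhere (M at A (31>3); R at A (31>17)).
L strictly dominates M — A: 31>3, B: 15>12, C: 14>6.
R is strictly dominated by L (A: 31>17, B: 15>10, C: 14>4).

M, R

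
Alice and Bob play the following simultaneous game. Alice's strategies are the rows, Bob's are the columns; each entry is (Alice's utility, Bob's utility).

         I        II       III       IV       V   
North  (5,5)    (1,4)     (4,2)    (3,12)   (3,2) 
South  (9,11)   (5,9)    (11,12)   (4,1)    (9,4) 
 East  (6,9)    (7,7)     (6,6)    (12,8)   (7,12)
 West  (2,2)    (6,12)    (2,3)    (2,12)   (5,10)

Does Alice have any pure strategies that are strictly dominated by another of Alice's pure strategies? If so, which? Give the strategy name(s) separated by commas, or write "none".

North: dominated, since South does at least as well everywhere (I: 9>5, II: 5>1, III: 11>4, IV: 4>3, V: 9>3).
South: no other strategy beats it everywhere (North at I (9>5); East at I (9>6); West at I (9>2)).
East is not dominated — it holds its own against North at I (6>5); South at II (7>5); West at I (6>2).
West: dominated, since East does at least as well everywhere (I: 6>2, II: 7>6, III: 6>2, IV: 12>2, V: 7>5).

North, West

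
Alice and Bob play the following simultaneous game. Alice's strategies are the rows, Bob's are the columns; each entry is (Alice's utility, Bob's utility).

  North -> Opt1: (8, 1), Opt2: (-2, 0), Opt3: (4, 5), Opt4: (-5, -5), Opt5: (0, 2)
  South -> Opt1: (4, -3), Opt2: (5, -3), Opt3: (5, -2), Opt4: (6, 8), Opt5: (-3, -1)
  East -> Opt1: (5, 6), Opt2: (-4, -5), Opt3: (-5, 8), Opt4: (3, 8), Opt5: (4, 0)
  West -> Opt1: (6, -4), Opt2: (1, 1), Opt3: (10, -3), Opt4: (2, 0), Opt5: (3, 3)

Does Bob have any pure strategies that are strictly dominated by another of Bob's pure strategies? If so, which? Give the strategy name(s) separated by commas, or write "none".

Opt1, Opt2

Opt1 is strictly dominated by Opt3 (North: 5>1, South: -2>-3, East: 8>6, West: -3>-4).
Opt5 strictly dominates Opt2 — North: 2>0, South: -1>-3, East: 0>-5, West: 3>1.
Opt3: no other strategy beats it everywhere (Opt1 at North (5>1); Opt2 at North (5>0); Opt4 at North (5>-5); Opt5 at North (5>2)).
Nothing dominates Opt4: Opt1 at South (8>-3); Opt2 at South (8>-3); Opt3 at South (8>-2); Opt5 at South (8>-1).
Opt5: no other strategy beats it everywhere (Opt1 at North (2>1); Opt2 at North (2>0); Opt3 at South (-1>-2); Opt4 at North (2>-5)).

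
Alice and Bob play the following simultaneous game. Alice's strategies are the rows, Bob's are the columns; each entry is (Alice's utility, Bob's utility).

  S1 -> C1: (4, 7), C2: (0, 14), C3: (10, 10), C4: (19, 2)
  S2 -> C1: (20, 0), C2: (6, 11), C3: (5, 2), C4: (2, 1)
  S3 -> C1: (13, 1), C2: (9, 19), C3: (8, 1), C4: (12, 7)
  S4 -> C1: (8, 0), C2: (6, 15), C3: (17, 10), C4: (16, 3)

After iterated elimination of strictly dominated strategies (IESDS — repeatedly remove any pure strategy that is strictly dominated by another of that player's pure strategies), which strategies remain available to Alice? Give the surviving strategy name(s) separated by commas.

Column C1 is eliminated: C2 beats it against every remaining row (S1: 14>7, S2: 11>0, S3: 19>1, S4: 15>0).
For Alice, S3 strictly dominates S2 on the remaining columns (C2: 9>6, C3: 8>5, C4: 12>2); eliminate S2.
Bob's strategy C3 is strictly dominated by C2 (S1: 14>10, S3: 19>1, S4: 15>10) and is removed.
Bob's strategy C4 is strictly dominated by C2 (S1: 14>2, S3: 19>7, S4: 15>3) and is removed.
Row S1 is eliminated: S3 beats it against every remaining column (C2: 9>0).
Row S4 is eliminated: S3 beats it against every remaining column (C2: 9>6).
Among the remaining strategies, none is strictly dominated by another pure strategy of the same player, so the elimination stops.
Surviving strategies — Alice: {S3}; Bob: {C2}.

S3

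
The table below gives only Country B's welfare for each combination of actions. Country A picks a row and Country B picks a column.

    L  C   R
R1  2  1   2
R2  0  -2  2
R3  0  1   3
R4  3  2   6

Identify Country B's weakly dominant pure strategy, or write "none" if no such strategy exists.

R vs L: R1: 2=2, R2: 2>0, R3: 3>0, R4: 6>3.
R vs C: R1: 2>1, R2: 2>-2, R3: 3>1, R4: 6>2.
R is at least as good as every other strategy against every opponent action, so it is weakly dominant.

R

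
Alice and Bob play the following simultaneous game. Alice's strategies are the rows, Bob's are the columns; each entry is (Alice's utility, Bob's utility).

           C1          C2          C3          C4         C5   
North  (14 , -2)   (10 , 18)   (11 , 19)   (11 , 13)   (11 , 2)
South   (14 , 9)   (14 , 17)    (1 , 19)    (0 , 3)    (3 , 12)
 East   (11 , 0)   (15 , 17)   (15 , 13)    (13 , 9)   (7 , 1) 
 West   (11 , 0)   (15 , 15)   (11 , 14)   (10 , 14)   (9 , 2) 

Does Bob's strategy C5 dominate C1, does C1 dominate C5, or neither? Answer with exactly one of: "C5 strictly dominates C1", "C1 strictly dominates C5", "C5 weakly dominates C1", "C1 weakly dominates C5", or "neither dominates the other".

C5's payoffs vs C1's, by Alice's action — North: 2>-2, South: 12>9, East: 1>0, West: 2>0.
C5 gives a strictly higher payoff against every action of Alice, so C5 strictly dominates C1.

C5 strictly dominates C1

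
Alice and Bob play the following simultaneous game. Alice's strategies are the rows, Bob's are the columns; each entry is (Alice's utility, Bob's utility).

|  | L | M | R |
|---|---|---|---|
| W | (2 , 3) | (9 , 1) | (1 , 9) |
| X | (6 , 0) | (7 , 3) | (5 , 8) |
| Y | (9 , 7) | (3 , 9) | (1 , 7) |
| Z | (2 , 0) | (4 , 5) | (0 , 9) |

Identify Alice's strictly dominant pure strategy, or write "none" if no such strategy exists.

none

W fails to dominate X at L (2<6).
X fails to dominate W at M (7<9).
Y fails to dominate W at M (3<9).
Z fails to dominate W at L (2=2).
No single strategy dominates all the others.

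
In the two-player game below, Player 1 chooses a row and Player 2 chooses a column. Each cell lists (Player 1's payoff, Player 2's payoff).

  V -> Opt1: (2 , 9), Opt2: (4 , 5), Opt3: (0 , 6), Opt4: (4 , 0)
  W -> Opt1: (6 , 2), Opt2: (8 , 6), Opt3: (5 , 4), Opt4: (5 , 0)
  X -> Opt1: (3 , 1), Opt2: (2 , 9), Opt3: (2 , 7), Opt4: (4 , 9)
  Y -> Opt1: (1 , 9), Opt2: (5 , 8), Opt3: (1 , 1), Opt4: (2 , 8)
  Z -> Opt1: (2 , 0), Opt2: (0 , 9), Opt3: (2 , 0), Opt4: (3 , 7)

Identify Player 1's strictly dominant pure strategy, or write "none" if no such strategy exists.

W vs V: Opt1: 6>2, Opt2: 8>4, Opt3: 5>0, Opt4: 5>4.
W vs X: Opt1: 6>3, Opt2: 8>2, Opt3: 5>2, Opt4: 5>4.
W vs Y: Opt1: 6>1, Opt2: 8>5, Opt3: 5>1, Opt4: 5>2.
W vs Z: Opt1: 6>2, Opt2: 8>0, Opt3: 5>2, Opt4: 5>3.
W strictly beats every other strategy against every opponent action, so it is strictly dominant.

W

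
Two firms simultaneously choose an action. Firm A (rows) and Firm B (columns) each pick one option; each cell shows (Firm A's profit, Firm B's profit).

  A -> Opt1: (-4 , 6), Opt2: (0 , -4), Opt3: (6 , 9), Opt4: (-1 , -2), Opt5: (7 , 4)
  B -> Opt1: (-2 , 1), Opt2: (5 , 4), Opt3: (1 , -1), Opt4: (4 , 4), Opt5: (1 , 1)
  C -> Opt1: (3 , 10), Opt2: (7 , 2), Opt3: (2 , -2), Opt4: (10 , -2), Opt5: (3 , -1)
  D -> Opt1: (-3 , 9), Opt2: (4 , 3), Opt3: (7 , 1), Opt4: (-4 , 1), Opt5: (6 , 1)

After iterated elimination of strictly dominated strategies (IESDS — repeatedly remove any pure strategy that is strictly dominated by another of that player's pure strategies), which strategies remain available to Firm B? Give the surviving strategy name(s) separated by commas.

Opt1

Firm A's strategy B is strictly dominated by C (Opt1: 3>-2, Opt2: 7>5, Opt3: 2>1, Opt4: 10>4, Opt5: 3>1) and is removed.
For Firm B, Opt1 strictly dominates Opt2 on the remaining rows (A: 6>-4, C: 10>2, D: 9>3); eliminate Opt2.
Column Opt4 is eliminated: Opt1 beats it against every remaining row (A: 6>-2, C: 10>-2, D: 9>1).
Firm B's strategy Opt5 is strictly dominated by Opt1 (A: 6>4, C: 10>-1, D: 9>1) and is removed.
Row A is eliminated: D beats it against every remaining column (Opt1: -3>-4, Opt3: 7>6).
For Firm B, Opt1 strictly dominates Opt3 on the remaining rows (C: 10>-2, D: 9>1); eliminate Opt3.
Row D is eliminated: C beats it against every remaining column (Opt1: 3>-3).
Among the remaining strategies, none is strictly dominated by another pure strategy of the same player, so the elimination stops.
Surviving strategies — Firm A: {C}; Firm B: {Opt1}.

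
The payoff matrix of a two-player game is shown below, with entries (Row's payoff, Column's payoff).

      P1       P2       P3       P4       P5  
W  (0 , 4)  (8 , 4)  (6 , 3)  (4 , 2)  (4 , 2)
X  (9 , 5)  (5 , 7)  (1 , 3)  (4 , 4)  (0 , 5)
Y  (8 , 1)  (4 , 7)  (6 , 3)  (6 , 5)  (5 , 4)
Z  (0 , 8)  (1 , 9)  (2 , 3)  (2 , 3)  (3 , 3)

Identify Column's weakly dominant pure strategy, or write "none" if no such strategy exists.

P2

P2 vs P1: W: 4=4, X: 7>5, Y: 7>1, Z: 9>8.
P2 vs P3: W: 4>3, X: 7>3, Y: 7>3, Z: 9>3.
P2 vs P4: W: 4>2, X: 7>4, Y: 7>5, Z: 9>3.
P2 vs P5: W: 4>2, X: 7>5, Y: 7>4, Z: 9>3.
P2 is at least as good as every other strategy against every opponent action, so it is weakly dominant.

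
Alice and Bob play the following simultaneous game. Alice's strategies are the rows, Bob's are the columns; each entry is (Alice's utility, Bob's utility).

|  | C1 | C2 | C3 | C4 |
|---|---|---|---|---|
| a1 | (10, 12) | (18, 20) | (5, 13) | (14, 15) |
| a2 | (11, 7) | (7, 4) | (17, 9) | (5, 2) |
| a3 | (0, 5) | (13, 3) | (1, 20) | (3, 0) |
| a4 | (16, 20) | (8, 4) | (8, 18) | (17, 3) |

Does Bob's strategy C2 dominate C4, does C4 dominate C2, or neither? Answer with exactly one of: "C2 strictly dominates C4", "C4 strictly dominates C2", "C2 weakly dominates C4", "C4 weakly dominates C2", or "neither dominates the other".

C2 strictly dominates C4

Compare C2 to C4 across every action of Alice: a1: 20>15, a2: 4>2, a3: 3>0, a4: 4>3.
C2 gives a strictly higher payoff against every action of Alice, so C2 strictly dominates C4.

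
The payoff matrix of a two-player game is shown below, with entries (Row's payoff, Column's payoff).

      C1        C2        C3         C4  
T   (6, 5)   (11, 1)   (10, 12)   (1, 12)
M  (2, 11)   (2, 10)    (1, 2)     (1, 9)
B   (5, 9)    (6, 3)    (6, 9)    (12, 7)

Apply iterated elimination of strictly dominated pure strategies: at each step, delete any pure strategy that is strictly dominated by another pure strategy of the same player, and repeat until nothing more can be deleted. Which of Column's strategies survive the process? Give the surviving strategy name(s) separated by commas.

C1, C3, C4

For Row, B strictly dominates M on the remaining columns (C1: 5>2, C2: 6>2, C3: 6>1, C4: 12>1); eliminate M.
For Column, C1 strictly dominates C2 on the remaining rows (T: 5>1, B: 9>3); eliminate C2.
Among the remaining strategies, none is strictly dominated by another pure strategy of the same player, so the elimination stops.
Surviving strategies — Row: {T, B}; Column: {C1, C3, C4}.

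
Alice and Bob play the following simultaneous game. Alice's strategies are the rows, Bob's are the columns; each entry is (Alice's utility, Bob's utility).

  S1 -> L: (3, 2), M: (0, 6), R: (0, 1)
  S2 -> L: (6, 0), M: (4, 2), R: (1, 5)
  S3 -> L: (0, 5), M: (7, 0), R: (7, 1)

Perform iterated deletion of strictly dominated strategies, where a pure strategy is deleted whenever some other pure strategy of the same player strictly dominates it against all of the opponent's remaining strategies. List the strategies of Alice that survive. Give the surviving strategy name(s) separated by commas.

Alice's strategy S1 is strictly dominated by S2 (L: 6>3, M: 4>0, R: 1>0) and is removed.
Bob's strategy M is strictly dominated by R (S2: 5>2, S3: 1>0) and is removed.
Among the remaining strategies, none is strictly dominated by another pure strategy of the same player, so the elimination stops.
Surviving strategies — Alice: {S2, S3}; Bob: {L, R}.

S2, S3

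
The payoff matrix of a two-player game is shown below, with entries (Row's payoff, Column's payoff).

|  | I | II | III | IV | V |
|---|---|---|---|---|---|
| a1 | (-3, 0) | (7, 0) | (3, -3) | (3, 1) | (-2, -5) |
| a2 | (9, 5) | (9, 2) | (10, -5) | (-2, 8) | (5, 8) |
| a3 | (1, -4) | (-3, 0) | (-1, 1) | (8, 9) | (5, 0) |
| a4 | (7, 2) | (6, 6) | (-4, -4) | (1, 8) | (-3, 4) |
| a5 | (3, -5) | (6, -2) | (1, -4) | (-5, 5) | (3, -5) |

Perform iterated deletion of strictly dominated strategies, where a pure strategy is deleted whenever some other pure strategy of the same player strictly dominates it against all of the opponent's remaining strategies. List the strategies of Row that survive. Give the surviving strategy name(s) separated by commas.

Row's strategy a5 is strictly dominated by a2 (I: 9>3, II: 9>6, III: 10>1, IV: -2>-5, V: 5>3) and is removed.
For Column, IV strictly dominates I on the remaining rows (a1: 1>0, a2: 8>5, a3: 9>-4, a4: 8>2); eliminate I.
Row's strategy a4 is strictly dominated by a1 (II: 7>6, III: 3>-4, IV: 3>1, V: -2>-3) and is removed.
For Column, IV strictly dominates II on the remaining rows (a1: 1>0, a2: 8>2, a3: 9>0); eliminate II.
For Column, IV strictly dominates III on the remaining rows (a1: 1>-3, a2: 8>-5, a3: 9>1); eliminate III.
For Row, a3 strictly dominates a1 on the remaining columns (IV: 8>3, V: 5>-2); eliminate a1.
Among the remaining strategies, none is strictly dominated by another pure strategy of the same player, so the elimination stops.
Surviving strategies — Row: {a2, a3}; Column: {IV, V}.

a2, a3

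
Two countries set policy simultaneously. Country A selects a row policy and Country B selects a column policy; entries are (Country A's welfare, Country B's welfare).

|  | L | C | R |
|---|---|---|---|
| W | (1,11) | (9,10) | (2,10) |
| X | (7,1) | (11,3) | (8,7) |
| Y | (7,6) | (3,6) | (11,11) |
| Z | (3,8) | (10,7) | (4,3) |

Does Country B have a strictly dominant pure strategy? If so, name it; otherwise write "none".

L fails to dominate C at X (1<3).
C fails to dominate L at W (10<11).
R fails to dominate L at W (10<11).
No single strategy dominates all the others.

none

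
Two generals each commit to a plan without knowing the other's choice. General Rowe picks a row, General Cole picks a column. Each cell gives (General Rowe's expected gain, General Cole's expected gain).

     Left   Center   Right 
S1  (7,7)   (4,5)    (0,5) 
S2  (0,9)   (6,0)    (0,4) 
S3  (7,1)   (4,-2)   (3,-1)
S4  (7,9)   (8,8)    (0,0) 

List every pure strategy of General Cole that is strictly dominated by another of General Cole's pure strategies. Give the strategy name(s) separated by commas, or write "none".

Center, Right

Left is not dominated — it holds its own against Center at S1 (7>5); Right at S1 (7>5).
Center: dominated, since Left does at least as well everywhere (S1: 7>5, S2: 9>0, S3: 1>-2, S4: 9>8).
Right is strictly dominated by Left (S1: 7>5, S2: 9>4, S3: 1>-1, S4: 9>0).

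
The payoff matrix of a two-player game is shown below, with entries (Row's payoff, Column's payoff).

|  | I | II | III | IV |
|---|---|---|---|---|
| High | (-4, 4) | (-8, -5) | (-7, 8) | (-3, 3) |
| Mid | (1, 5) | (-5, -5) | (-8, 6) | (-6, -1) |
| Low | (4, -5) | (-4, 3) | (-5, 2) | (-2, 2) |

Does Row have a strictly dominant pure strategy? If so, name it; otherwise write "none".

Low

Low vs High: I: 4>-4, II: -4>-8, III: -5>-7, IV: -2>-3.
Low vs Mid: I: 4>1, II: -4>-5, III: -5>-8, IV: -2>-6.
Low strictly beats every other strategy against every opponent action, so it is strictly dominant.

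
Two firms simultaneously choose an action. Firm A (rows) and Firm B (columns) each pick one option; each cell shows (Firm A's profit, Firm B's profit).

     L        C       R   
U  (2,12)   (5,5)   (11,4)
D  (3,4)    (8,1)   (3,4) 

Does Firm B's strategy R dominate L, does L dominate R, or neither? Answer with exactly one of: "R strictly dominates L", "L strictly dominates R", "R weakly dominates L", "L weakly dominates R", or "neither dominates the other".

Compare R to L across each choice by Firm A: U: 4<12, D: 4=4.
L is at least as good everywhere and strictly better somewhere (tied at D), so L weakly dominates R.

L weakly dominates R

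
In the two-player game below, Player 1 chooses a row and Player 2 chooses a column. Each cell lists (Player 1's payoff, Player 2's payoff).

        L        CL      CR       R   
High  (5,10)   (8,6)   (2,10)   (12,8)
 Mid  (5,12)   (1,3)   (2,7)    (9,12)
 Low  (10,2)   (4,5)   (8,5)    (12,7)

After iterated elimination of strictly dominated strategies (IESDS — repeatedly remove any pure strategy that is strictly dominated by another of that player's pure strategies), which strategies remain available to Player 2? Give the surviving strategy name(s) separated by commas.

L, CR, R

Row Mid is eliminated: Low beats it against every remaining column (L: 10>5, CL: 4>1, CR: 8>2, R: 12>9).
Column CL is eliminated: R beats it against every remaining row (High: 8>6, Low: 7>5).
Among the remaining strategies, none is strictly dominated by another pure strategy of the same player, so the elimination stops.
Surviving strategies — Player 1: {High, Low}; Player 2: {L, CR, R}.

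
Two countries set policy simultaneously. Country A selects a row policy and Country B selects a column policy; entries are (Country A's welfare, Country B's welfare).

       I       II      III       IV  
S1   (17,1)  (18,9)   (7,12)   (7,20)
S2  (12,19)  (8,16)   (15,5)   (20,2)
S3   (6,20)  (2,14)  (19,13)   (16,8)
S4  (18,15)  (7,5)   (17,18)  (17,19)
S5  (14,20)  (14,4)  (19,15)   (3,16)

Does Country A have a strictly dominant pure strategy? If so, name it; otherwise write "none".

S1 fails to dominate S2 at III (7<15).
S2 fails to dominate S1 at I (12<17).
S3 fails to dominate S1 at I (6<17).
S4 fails to dominate S1 at II (7<18).
S5 fails to dominate S1 at I (14<17).
No single strategy dominates all the others.

none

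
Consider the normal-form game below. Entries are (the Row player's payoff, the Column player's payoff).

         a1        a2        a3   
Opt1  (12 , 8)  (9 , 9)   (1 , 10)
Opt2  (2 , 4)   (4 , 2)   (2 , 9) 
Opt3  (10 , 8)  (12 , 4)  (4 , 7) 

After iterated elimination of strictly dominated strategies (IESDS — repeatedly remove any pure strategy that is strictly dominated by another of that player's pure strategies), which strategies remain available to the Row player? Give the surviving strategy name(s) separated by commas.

Opt1, Opt3

Row Opt2 is eliminated: Opt3 beats it against every remaining column (a1: 10>2, a2: 12>4, a3: 4>2).
For the Column player, a3 strictly dominates a2 on the remaining rows (Opt1: 10>9, Opt3: 7>4); eliminate a2.
Among the remaining strategies, none is strictly dominated by another pure strategy of the same player, so the elimination stops.
Surviving strategies — the Row player: {Opt1, Opt3}; the Column player: {a1, a3}.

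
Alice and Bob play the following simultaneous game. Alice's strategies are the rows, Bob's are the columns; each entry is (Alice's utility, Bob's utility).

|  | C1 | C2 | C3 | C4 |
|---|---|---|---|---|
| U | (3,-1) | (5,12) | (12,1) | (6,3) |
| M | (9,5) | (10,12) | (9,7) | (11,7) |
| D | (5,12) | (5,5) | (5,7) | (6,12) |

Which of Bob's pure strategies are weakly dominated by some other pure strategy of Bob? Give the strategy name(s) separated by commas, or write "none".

C1: dominated, since C4 does at least as well everywhere (U: 3>-1, M: 7>5, D: 12=12).
C2: no other strategy beats it everywhere (C1 at U (12>-1); C3 at U (12>1); C4 at U (12>3)).
C3 is weakly dominated by C4 (U: 3>1, M: 7=7, D: 12>7).
Nothing dominates C4: C1 at U (3>-1); C2 at D (12>5); C3 at U (3>1).

C1, C3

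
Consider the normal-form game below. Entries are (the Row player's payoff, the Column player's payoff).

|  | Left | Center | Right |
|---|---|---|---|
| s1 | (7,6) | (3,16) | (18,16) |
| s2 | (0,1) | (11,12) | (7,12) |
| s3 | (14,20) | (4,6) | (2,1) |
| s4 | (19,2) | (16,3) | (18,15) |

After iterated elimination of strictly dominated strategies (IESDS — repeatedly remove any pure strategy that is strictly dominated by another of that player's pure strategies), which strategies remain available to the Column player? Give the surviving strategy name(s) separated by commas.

Row s2 is eliminated: s4 beats it against every remaining column (Left: 19>0, Center: 16>11, Right: 18>7).
Row s3 is eliminated: s4 beats it against every remaining column (Left: 19>14, Center: 16>4, Right: 18>2).
The Column player's strategy Left is strictly dominated by Center (s1: 16>6, s4: 3>2) and is removed.
Among the remaining strategies, none is strictly dominated by another pure strategy of the same player, so the elimination stops.
Surviving strategies — the Row player: {s1, s4}; the Column player: {Center, Right}.

Center, Right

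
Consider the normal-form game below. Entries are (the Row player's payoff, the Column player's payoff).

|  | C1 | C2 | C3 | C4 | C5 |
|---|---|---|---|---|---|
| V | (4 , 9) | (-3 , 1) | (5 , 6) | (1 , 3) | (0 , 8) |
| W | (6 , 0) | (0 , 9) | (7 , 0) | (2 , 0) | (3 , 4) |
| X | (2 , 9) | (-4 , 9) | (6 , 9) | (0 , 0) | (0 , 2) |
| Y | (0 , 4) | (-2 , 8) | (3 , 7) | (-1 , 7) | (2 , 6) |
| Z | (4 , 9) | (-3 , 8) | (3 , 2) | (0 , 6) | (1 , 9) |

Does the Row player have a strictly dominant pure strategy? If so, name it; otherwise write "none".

W vs V: C1: 6>4, C2: 0>-3, C3: 7>5, C4: 2>1, C5: 3>0.
W vs X: C1: 6>2, C2: 0>-4, C3: 7>6, C4: 2>0, C5: 3>0.
W vs Y: C1: 6>0, C2: 0>-2, C3: 7>3, C4: 2>-1, C5: 3>2.
W vs Z: C1: 6>4, C2: 0>-3, C3: 7>3, C4: 2>0, C5: 3>1.
W strictly beats every other strategy against every opponent action, so it is strictly dominant.

W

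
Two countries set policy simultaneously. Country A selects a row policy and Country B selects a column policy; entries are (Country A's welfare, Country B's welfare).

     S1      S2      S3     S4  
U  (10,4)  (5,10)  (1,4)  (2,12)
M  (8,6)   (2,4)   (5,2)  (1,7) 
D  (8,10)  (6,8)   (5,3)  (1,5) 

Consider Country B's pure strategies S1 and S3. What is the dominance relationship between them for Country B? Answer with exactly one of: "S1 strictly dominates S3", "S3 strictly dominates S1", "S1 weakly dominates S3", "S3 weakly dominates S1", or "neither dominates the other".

S1's payoffs vs S3's, by Country A's action — U: 4=4, M: 6>2, D: 10>3.
S1 is at least as good everywhere and strictly better somewhere (tied only at U), so S1 weakly but not strictly dominates S3.

S1 weakly dominates S3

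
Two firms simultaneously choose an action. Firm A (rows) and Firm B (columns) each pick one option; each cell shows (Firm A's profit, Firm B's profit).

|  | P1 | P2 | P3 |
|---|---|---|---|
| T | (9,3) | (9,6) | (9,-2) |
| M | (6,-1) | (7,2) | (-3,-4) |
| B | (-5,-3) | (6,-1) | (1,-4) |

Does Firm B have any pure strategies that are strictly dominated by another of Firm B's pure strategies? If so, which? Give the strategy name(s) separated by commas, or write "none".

P2 strictly dominates P1 — T: 6>3, M: 2>-1, B: -1>-3.
P2 is not dominated — it holds its own against P1 at T (6>3); P3 at T (6>-2).
P3: dominated, since P1 does at least as well everywhere (T: 3>-2, M: -1>-4, B: -3>-4).

P1, P3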